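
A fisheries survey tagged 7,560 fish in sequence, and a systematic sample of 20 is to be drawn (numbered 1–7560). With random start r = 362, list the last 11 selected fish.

3764, 4142, 4520, 4898, 5276, 5654, 6032, 6410, 6788, 7166, 7544

k = N/n = 7560/20 = 378
10th selection = 362 + 9×378 = 3764
11th: 3764 + 378 = 4142
12th: 4142 + 378 = 4520
13th: 4520 + 378 = 4898
14th: 4898 + 378 = 5276
15th: 5276 + 378 = 5654
16th: 5654 + 378 = 6032
17th: 6032 + 378 = 6410
18th: 6410 + 378 = 6788
19th: 6788 + 378 = 7166
20th: 7166 + 378 = 7544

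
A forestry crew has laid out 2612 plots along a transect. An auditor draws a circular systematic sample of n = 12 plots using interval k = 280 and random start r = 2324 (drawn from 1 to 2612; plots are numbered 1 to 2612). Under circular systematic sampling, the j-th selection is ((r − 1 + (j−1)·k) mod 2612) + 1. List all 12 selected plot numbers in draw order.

Selection 1: 2324
Selection 2: 2324 + 280 = 2604
Selection 3: 2604 + 280 = 2884 → 2884 − 2612 = 272
Selection 4: 272 + 280 = 552
Selection 5: 552 + 280 = 832
Selection 6: 832 + 280 = 1112
Selection 7: 1112 + 280 = 1392
Selection 8: 1392 + 280 = 1672
Selection 9: 1672 + 280 = 1952
Selection 10: 1952 + 280 = 2232
Selection 11: 2232 + 280 = 2512
Selection 12: 2512 + 280 = 2792 → 2792 − 2612 = 180

2324, 2604, 272, 552, 832, 1112, 1392, 1672, 1952, 2232, 2512, 180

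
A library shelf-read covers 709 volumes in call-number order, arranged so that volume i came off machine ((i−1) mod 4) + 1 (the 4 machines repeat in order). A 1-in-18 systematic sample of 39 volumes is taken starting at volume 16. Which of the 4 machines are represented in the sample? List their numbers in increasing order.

2, 4

Consecutive selections differ by k = 18, so their machine numbers differ by 18 mod 4 = 2.
gcd(18, 4) = 2, so the sample visits 4/2 = 2 distinct residues mod 4.
Start 16 is machine 4; the machines hit are 2, 4.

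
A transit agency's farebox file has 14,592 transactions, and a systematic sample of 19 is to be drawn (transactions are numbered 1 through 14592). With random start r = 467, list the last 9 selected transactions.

k = N/n = 14592/19 = 768
11th selection = 467 + 10×768 = 8147
12th: 8147 + 768 = 8915
13th: 8915 + 768 = 9683
14th: 9683 + 768 = 10451
15th: 10451 + 768 = 11219
16th: 11219 + 768 = 11987
17th: 11987 + 768 = 12755
18th: 12755 + 768 = 13523
19th: 13523 + 768 = 14291

8147, 8915, 9683, 10451, 11219, 11987, 12755, 13523, 14291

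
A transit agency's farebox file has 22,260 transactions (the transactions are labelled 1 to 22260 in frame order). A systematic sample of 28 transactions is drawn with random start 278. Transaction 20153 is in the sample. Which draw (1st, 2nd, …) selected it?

26

k = 22260/28 = 795
position = (20153 − 278)/795 + 1 = 19875/795 + 1 = 25 + 1 = 26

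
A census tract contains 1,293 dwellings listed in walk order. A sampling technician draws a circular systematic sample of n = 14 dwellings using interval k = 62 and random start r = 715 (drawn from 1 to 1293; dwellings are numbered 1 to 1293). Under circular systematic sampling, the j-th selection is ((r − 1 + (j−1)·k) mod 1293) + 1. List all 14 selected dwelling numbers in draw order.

715, 777, 839, 901, 963, 1025, 1087, 1149, 1211, 1273, 42, 104, 166, 228

Selection 1: 715
Selection 2: 715 + 62 = 777
Selection 3: 777 + 62 = 839
Selection 4: 839 + 62 = 901
Selection 5: 901 + 62 = 963
Selection 6: 963 + 62 = 1025
Selection 7: 1025 + 62 = 1087
Selection 8: 1087 + 62 = 1149
Selection 9: 1149 + 62 = 1211
Selection 10: 1211 + 62 = 1273
Selection 11: 1273 + 62 = 1335 → 1335 − 1293 = 42
Selection 12: 42 + 62 = 104
Selection 13: 104 + 62 = 166
Selection 14: 166 + 62 = 228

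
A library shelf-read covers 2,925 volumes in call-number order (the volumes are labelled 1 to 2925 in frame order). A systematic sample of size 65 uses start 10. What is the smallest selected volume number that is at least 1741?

k = 2925/65 = 45
Steps past start: ⌈(1741 − 10)/45⌉ = ⌈1731/45⌉ = 39
Selected volume: 10 + 39×45 = 1765

1765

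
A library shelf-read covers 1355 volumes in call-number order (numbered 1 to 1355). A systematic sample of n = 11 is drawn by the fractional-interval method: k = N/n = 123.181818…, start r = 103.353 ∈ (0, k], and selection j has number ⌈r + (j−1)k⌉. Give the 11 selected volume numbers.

104, 227, 350, 473, 597, 720, 843, 966, 1089, 1212, 1336

j=1: r + 0k = 103.353 → ⌈·⌉ = 104
j=2: r + 1k = 226.534818… → ⌈·⌉ = 227
j=3: r + 2k = 349.716636… → ⌈·⌉ = 350
j=4: r + 3k = 472.898454… → ⌈·⌉ = 473
j=5: r + 4k = 596.080272… → ⌈·⌉ = 597
j=6: r + 5k = 719.262090… → ⌈·⌉ = 720
j=7: r + 6k = 842.443909… → ⌈·⌉ = 843
j=8: r + 7k = 965.625727… → ⌈·⌉ = 966
j=9: r + 8k = 1088.807545… → ⌈·⌉ = 1089
j=10: r + 9k = 1211.989363… → ⌈·⌉ = 1212
j=11: r + 10k = 1335.171181… → ⌈·⌉ = 1336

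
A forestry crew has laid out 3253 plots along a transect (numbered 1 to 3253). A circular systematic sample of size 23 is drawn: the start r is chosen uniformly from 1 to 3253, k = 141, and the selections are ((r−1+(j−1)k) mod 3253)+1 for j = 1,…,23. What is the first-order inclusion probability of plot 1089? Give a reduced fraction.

For each position j, as r ranges over 1…3253 the j-th selection hits every plot exactly once, so plot 1089 is selected for exactly 23 of the 3253 starts.
Inclusion probability = 23/3253.

23/3253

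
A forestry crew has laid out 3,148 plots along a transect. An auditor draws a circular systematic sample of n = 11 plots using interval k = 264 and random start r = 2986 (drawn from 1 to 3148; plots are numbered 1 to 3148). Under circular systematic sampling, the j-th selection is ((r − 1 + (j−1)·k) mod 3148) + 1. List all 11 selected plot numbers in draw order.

2986, 102, 366, 630, 894, 1158, 1422, 1686, 1950, 2214, 2478

Selection 1: 2986
Selection 2: 2986 + 264 = 3250 → 3250 − 3148 = 102
Selection 3: 102 + 264 = 366
Selection 4: 366 + 264 = 630
Selection 5: 630 + 264 = 894
Selection 6: 894 + 264 = 1158
Selection 7: 1158 + 264 = 1422
Selection 8: 1422 + 264 = 1686
Selection 9: 1686 + 264 = 1950
Selection 10: 1950 + 264 = 2214
Selection 11: 2214 + 264 = 2478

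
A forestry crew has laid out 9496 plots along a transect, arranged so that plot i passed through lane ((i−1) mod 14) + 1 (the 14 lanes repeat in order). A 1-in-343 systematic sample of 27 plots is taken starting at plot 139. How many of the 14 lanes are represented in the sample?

2

Consecutive selections differ by k = 343, so their lane numbers differ by 343 mod 14 = 7.
gcd(343, 14) = 7, so the sample visits 14/7 = 2 distinct residues mod 14.
Start 139 is lane 13; the lanes hit are 6, 13.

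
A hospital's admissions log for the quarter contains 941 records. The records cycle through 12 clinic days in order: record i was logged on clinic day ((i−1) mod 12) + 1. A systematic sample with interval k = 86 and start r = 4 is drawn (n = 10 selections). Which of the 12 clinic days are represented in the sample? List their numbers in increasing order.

2, 4, 6, 8, 10, 12

Consecutive selections differ by k = 86, so their clinic day numbers differ by 86 mod 12 = 2.
gcd(86, 12) = 2, so the sample visits 12/2 = 6 distinct residues mod 12.
Start 4 is clinic day 4; the clinic days hit are 2, 4, 6, 8, 10, 12.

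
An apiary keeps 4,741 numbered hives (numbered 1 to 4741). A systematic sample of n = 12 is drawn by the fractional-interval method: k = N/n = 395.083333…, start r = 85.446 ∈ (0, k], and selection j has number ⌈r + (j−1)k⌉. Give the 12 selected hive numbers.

j=1: r + 0k = 85.446 → ⌈·⌉ = 86
j=2: r + 1k = 480.529333… → ⌈·⌉ = 481
j=3: r + 2k = 875.612666… → ⌈·⌉ = 876
j=4: r + 3k = 1270.696 → ⌈·⌉ = 1271
j=5: r + 4k = 1665.779333… → ⌈·⌉ = 1666
j=6: r + 5k = 2060.862666… → ⌈·⌉ = 2061
j=7: r + 6k = 2455.946 → ⌈·⌉ = 2456
j=8: r + 7k = 2851.029333… → ⌈·⌉ = 2852
j=9: r + 8k = 3246.112666… → ⌈·⌉ = 3247
j=10: r + 9k = 3641.196 → ⌈·⌉ = 3642
j=11: r + 10k = 4036.279333… → ⌈·⌉ = 4037
j=12: r + 11k = 4431.362666… → ⌈·⌉ = 4432

86, 481, 876, 1271, 1666, 2061, 2456, 2852, 3247, 3642, 4037, 4432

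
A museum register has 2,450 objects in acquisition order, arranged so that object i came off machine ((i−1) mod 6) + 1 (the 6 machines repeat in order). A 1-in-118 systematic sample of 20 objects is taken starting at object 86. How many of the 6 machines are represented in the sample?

Consecutive selections differ by k = 118, so their machine numbers differ by 118 mod 6 = 4.
gcd(118, 6) = 2, so the sample visits 6/2 = 3 distinct residues mod 6.
Start 86 is machine 2; the machines hit are 2, 4, 6.

3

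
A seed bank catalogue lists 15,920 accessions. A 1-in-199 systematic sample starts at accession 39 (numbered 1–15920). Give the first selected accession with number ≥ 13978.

k = 199
Steps past start: ⌈(13978 − 39)/199⌉ = ⌈13939/199⌉ = 71
Selected accession: 39 + 71×199 = 14168

14168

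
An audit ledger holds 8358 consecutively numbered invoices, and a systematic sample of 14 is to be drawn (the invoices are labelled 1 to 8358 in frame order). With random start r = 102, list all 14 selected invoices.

k = N/n = 8358/14 = 597
invoice 1: 102
invoice 2: 102 + 597 = 699
invoice 3: 699 + 597 = 1296
invoice 4: 1296 + 597 = 1893
invoice 5: 1893 + 597 = 2490
invoice 6: 2490 + 597 = 3087
invoice 7: 3087 + 597 = 3684
invoice 8: 3684 + 597 = 4281
invoice 9: 4281 + 597 = 4878
invoice 10: 4878 + 597 = 5475
invoice 11: 5475 + 597 = 6072
invoice 12: 6072 + 597 = 6669
invoice 13: 6669 + 597 = 7266
invoice 14: 7266 + 597 = 7863

102, 699, 1296, 1893, 2490, 3087, 3684, 4281, 4878, 5475, 6072, 6669, 7266, 7863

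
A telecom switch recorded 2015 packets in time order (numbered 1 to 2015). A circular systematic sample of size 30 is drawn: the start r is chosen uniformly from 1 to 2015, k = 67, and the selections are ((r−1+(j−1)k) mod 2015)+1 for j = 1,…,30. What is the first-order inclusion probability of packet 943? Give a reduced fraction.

6/403

For each position j, as r ranges over 1…2015 the j-th selection hits every packet exactly once, so packet 943 is selected for exactly 30 of the 2015 starts.
Inclusion probability = 30/2015 = 6/403.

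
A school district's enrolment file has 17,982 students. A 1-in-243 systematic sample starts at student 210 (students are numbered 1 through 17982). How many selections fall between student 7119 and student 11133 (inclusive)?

k = 243
First selection ≥ 7119: 210 + ⌈(7119−210)/243⌉·243 = 210 + 29×243 = 7257
Last selection ≤ 11133: 210 + ⌊(11133−210)/243⌋·243 = 210 + 44×243 = 10902
Count = 44 − 29 + 1 = 16

16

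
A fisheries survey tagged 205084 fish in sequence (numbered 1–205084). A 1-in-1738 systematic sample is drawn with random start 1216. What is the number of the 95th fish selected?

164588

k = 1738
95th selection = r + (95−1)·k = 1216 + 94×1738 = 1216 + 163372 = 164588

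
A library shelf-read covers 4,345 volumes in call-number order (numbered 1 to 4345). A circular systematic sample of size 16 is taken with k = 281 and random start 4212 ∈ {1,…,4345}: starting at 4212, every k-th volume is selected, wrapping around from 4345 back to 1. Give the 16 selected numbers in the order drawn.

4212, 148, 429, 710, 991, 1272, 1553, 1834, 2115, 2396, 2677, 2958, 3239, 3520, 3801, 4082

Selection 1: 4212
Selection 2: 4212 + 281 = 4493 → 4493 − 4345 = 148
Selection 3: 148 + 281 = 429
Selection 4: 429 + 281 = 710
Selection 5: 710 + 281 = 991
Selection 6: 991 + 281 = 1272
Selection 7: 1272 + 281 = 1553
Selection 8: 1553 + 281 = 1834
Selection 9: 1834 + 281 = 2115
Selection 10: 2115 + 281 = 2396
Selection 11: 2396 + 281 = 2677
Selection 12: 2677 + 281 = 2958
Selection 13: 2958 + 281 = 3239
Selection 14: 3239 + 281 = 3520
Selection 15: 3520 + 281 = 3801
Selection 16: 3801 + 281 = 4082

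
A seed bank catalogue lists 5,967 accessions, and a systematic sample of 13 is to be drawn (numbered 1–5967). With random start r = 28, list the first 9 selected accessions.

k = N/n = 5967/13 = 459
accession 1: 28
accession 2: 28 + 459 = 487
accession 3: 487 + 459 = 946
accession 4: 946 + 459 = 1405
accession 5: 1405 + 459 = 1864
accession 6: 1864 + 459 = 2323
accession 7: 2323 + 459 = 2782
accession 8: 2782 + 459 = 3241
accession 9: 3241 + 459 = 3700

28, 487, 946, 1405, 1864, 2323, 2782, 3241, 3700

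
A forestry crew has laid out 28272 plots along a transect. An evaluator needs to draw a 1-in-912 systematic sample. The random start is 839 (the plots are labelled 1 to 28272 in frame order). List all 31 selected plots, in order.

839, 1751, 2663, 3575, 4487, 5399, 6311, 7223, 8135, 9047, 9959, 10871, 11783, 12695, 13607, 14519, 15431, 16343, 17255, 18167, 19079, 19991, 20903, 21815, 22727, 23639, 24551, 25463, 26375, 27287, 28199

plot 1: 839
plot 2: 839 + 912 = 1751
plot 3: 1751 + 912 = 2663
plot 4: 2663 + 912 = 3575
plot 5: 3575 + 912 = 4487
plot 6: 4487 + 912 = 5399
plot 7: 5399 + 912 = 6311
plot 8: 6311 + 912 = 7223
plot 9: 7223 + 912 = 8135
plot 10: 8135 + 912 = 9047
plot 11: 9047 + 912 = 9959
plot 12: 9959 + 912 = 10871
plot 13: 10871 + 912 = 11783
plot 14: 11783 + 912 = 12695
plot 15: 12695 + 912 = 13607
plot 16: 13607 + 912 = 14519
plot 17: 14519 + 912 = 15431
plot 18: 15431 + 912 = 16343
plot 19: 16343 + 912 = 17255
plot 20: 17255 + 912 = 18167
plot 21: 18167 + 912 = 19079
plot 22: 19079 + 912 = 19991
plot 23: 19991 + 912 = 20903
plot 24: 20903 + 912 = 21815
plot 25: 21815 + 912 = 22727
plot 26: 22727 + 912 = 23639
plot 27: 23639 + 912 = 24551
plot 28: 24551 + 912 = 25463
plot 29: 25463 + 912 = 26375
plot 30: 26375 + 912 = 27287
plot 31: 27287 + 912 = 28199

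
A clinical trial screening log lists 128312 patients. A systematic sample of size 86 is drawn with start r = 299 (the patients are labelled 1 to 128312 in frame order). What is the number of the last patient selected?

127119

k = 128312/86 = 1492
86th selection = r + (86−1)·k = 299 + 85×1492 = 299 + 126820 = 127119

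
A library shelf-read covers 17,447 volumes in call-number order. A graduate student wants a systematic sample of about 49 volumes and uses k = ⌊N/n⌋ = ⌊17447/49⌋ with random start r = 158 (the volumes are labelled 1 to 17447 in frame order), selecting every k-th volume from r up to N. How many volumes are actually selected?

k = ⌊17447/49⌋ = 356
Achieved size = ⌊(17447 − 158)/356⌋ + 1 = ⌊17289/356⌋ + 1 = 48 + 1 = 49
(last selection: 158 + 48×356 = 17246 ≤ 17447; next would be 17602 > 17447)

49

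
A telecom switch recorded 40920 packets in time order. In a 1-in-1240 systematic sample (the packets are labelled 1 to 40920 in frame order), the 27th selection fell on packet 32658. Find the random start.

k = 1240
r = 32658 − (27−1)×1240 = 32658 − 32240 = 418

418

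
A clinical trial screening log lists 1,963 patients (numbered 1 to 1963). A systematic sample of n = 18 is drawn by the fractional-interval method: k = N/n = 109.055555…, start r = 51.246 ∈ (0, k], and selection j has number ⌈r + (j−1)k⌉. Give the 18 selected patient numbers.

52, 161, 270, 379, 488, 597, 706, 815, 924, 1033, 1142, 1251, 1360, 1469, 1579, 1688, 1797, 1906

j=1: r + 0k = 51.246 → ⌈·⌉ = 52
j=2: r + 1k = 160.301555… → ⌈·⌉ = 161
j=3: r + 2k = 269.357111… → ⌈·⌉ = 270
j=4: r + 3k = 378.412666… → ⌈·⌉ = 379
j=5: r + 4k = 487.468222… → ⌈·⌉ = 488
j=6: r + 5k = 596.523777… → ⌈·⌉ = 597
j=7: r + 6k = 705.579333… → ⌈·⌉ = 706
j=8: r + 7k = 814.634888… → ⌈·⌉ = 815
j=9: r + 8k = 923.690444… → ⌈·⌉ = 924
j=10: r + 9k = 1032.746 → ⌈·⌉ = 1033
j=11: r + 10k = 1141.801555… → ⌈·⌉ = 1142
j=12: r + 11k = 1250.857111… → ⌈·⌉ = 1251
j=13: r + 12k = 1359.912666… → ⌈·⌉ = 1360
j=14: r + 13k = 1468.968222… → ⌈·⌉ = 1469
j=15: r + 14k = 1578.023777… → ⌈·⌉ = 1579
j=16: r + 15k = 1687.079333… → ⌈·⌉ = 1688
j=17: r + 16k = 1796.134888… → ⌈·⌉ = 1797
j=18: r + 17k = 1905.190444… → ⌈·⌉ = 1906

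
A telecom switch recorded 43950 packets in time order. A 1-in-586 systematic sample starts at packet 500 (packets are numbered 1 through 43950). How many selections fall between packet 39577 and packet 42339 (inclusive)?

5

k = 586
First selection ≥ 39577: 500 + ⌈(39577−500)/586⌉·586 = 500 + 67×586 = 39762
Last selection ≤ 42339: 500 + ⌊(42339−500)/586⌋·586 = 500 + 71×586 = 42106
Count = 71 − 67 + 1 = 5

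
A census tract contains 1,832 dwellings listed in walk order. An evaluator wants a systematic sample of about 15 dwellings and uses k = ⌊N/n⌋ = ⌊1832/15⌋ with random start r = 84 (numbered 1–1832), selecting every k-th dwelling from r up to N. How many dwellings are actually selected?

k = ⌊1832/15⌋ = 122
Achieved size = ⌊(1832 − 84)/122⌋ + 1 = ⌊1748/122⌋ + 1 = 14 + 1 = 15
(last selection: 84 + 14×122 = 1792 ≤ 1832; next would be 1914 > 1832)

15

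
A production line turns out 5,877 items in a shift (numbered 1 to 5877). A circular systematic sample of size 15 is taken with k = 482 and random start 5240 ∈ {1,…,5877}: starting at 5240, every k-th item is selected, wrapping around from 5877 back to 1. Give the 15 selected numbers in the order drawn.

Selection 1: 5240
Selection 2: 5240 + 482 = 5722
Selection 3: 5722 + 482 = 6204 → 6204 − 5877 = 327
Selection 4: 327 + 482 = 809
Selection 5: 809 + 482 = 1291
Selection 6: 1291 + 482 = 1773
Selection 7: 1773 + 482 = 2255
Selection 8: 2255 + 482 = 2737
Selection 9: 2737 + 482 = 3219
Selection 10: 3219 + 482 = 3701
Selection 11: 3701 + 482 = 4183
Selection 12: 4183 + 482 = 4665
Selection 13: 4665 + 482 = 5147
Selection 14: 5147 + 482 = 5629
Selection 15: 5629 + 482 = 6111 → 6111 − 5877 = 234

5240, 5722, 327, 809, 1291, 1773, 2255, 2737, 3219, 3701, 4183, 4665, 5147, 5629, 234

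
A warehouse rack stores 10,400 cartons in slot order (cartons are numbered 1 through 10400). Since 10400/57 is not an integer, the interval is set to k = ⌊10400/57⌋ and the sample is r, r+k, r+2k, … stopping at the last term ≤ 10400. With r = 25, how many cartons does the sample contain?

k = ⌊10400/57⌋ = 182
Achieved size = ⌊(10400 − 25)/182⌋ + 1 = ⌊10375/182⌋ + 1 = 57 + 1 = 58
(last selection: 25 + 57×182 = 10399 ≤ 10400; next would be 10581 > 10400)

58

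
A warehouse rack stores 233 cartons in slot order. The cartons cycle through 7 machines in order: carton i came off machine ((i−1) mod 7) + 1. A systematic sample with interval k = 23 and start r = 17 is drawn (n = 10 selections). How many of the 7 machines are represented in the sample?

7

Consecutive selections differ by k = 23, so their machine numbers differ by 23 mod 7 = 2.
gcd(23, 7) = 1, so the sample visits 7/1 = 7 distinct residues mod 7.
Start 17 is machine 3; the machines hit are 1, 2, 3, 4, 5, 6, 7.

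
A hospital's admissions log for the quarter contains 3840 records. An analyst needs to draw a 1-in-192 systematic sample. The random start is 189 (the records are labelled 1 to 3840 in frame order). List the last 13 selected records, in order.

8th selection = 189 + 7×192 = 1533
9th: 1533 + 192 = 1725
10th: 1725 + 192 = 1917
11th: 1917 + 192 = 2109
12th: 2109 + 192 = 2301
13th: 2301 + 192 = 2493
14th: 2493 + 192 = 2685
15th: 2685 + 192 = 2877
16th: 2877 + 192 = 3069
17th: 3069 + 192 = 3261
18th: 3261 + 192 = 3453
19th: 3453 + 192 = 3645
20th: 3645 + 192 = 3837

1533, 1725, 1917, 2109, 2301, 2493, 2685, 2877, 3069, 3261, 3453, 3645, 3837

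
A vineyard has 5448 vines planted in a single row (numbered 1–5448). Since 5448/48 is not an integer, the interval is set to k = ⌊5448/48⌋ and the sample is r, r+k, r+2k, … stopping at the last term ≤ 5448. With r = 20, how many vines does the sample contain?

k = ⌊5448/48⌋ = 113
Achieved size = ⌊(5448 − 20)/113⌋ + 1 = ⌊5428/113⌋ + 1 = 48 + 1 = 49
(last selection: 20 + 48×113 = 5444 ≤ 5448; next would be 5557 > 5448)

49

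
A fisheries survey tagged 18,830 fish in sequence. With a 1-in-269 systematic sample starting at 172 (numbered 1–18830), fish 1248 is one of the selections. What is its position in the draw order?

5

k = 269
position = (1248 − 172)/269 + 1 = 1076/269 + 1 = 4 + 1 = 5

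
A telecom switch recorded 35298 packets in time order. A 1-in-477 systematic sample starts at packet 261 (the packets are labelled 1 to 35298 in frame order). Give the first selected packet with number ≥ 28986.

29358

k = 477
Steps past start: ⌈(28986 − 261)/477⌉ = ⌈28725/477⌉ = 61
Selected packet: 261 + 61×477 = 29358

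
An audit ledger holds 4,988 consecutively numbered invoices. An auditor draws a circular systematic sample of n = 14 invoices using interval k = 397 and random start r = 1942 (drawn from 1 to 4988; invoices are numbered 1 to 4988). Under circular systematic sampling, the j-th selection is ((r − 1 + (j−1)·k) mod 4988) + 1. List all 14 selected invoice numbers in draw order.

Selection 1: 1942
Selection 2: 1942 + 397 = 2339
Selection 3: 2339 + 397 = 2736
Selection 4: 2736 + 397 = 3133
Selection 5: 3133 + 397 = 3530
Selection 6: 3530 + 397 = 3927
Selection 7: 3927 + 397 = 4324
Selection 8: 4324 + 397 = 4721
Selection 9: 4721 + 397 = 5118 → 5118 − 4988 = 130
Selection 10: 130 + 397 = 527
Selection 11: 527 + 397 = 924
Selection 12: 924 + 397 = 1321
Selection 13: 1321 + 397 = 1718
Selection 14: 1718 + 397 = 2115

1942, 2339, 2736, 3133, 3530, 3927, 4324, 4721, 130, 527, 924, 1321, 1718, 2115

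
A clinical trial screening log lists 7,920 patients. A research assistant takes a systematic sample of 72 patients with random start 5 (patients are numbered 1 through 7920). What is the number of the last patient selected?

k = 7920/72 = 110
72nd selection = r + (72−1)·k = 5 + 71×110 = 5 + 7810 = 7815

7815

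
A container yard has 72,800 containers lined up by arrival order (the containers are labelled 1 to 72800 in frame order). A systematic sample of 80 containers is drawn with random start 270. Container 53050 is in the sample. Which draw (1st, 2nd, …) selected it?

59

k = 72800/80 = 910
position = (53050 − 270)/910 + 1 = 52780/910 + 1 = 58 + 1 = 59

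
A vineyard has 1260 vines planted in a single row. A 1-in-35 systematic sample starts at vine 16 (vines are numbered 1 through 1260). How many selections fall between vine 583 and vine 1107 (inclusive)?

k = 35
First selection ≥ 583: 16 + ⌈(583−16)/35⌉·35 = 16 + 17×35 = 611
Last selection ≤ 1107: 16 + ⌊(1107−16)/35⌋·35 = 16 + 31×35 = 1101
Count = 31 − 17 + 1 = 15

15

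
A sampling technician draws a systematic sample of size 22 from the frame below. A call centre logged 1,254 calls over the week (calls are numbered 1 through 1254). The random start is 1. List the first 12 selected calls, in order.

k = N/n = 1254/22 = 57
call 1: 1
call 2: 1 + 57 = 58
call 3: 58 + 57 = 115
call 4: 115 + 57 = 172
call 5: 172 + 57 = 229
call 6: 229 + 57 = 286
call 7: 286 + 57 = 343
call 8: 343 + 57 = 400
call 9: 400 + 57 = 457
call 10: 457 + 57 = 514
call 11: 514 + 57 = 571
call 12: 571 + 57 = 628

1, 58, 115, 172, 229, 286, 343, 400, 457, 514, 571, 628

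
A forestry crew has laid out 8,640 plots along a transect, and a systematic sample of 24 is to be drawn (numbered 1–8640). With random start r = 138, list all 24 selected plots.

k = N/n = 8640/24 = 360
plot 1: 138
plot 2: 138 + 360 = 498
plot 3: 498 + 360 = 858
plot 4: 858 + 360 = 1218
plot 5: 1218 + 360 = 1578
plot 6: 1578 + 360 = 1938
plot 7: 1938 + 360 = 2298
plot 8: 2298 + 360 = 2658
plot 9: 2658 + 360 = 3018
plot 10: 3018 + 360 = 3378
plot 11: 3378 + 360 = 3738
plot 12: 3738 + 360 = 4098
plot 13: 4098 + 360 = 4458
plot 14: 4458 + 360 = 4818
plot 15: 4818 + 360 = 5178
plot 16: 5178 + 360 = 5538
plot 17: 5538 + 360 = 5898
plot 18: 5898 + 360 = 6258
plot 19: 6258 + 360 = 6618
plot 20: 6618 + 360 = 6978
plot 21: 6978 + 360 = 7338
plot 22: 7338 + 360 = 7698
plot 23: 7698 + 360 = 8058
plot 24: 8058 + 360 = 8418

138, 498, 858, 1218, 1578, 1938, 2298, 2658, 3018, 3378, 3738, 4098, 4458, 4818, 5178, 5538, 5898, 6258, 6618, 6978, 7338, 7698, 8058, 8418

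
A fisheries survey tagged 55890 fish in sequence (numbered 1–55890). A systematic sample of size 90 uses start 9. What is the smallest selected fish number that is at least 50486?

50931

k = 55890/90 = 621
Steps past start: ⌈(50486 − 9)/621⌉ = ⌈50477/621⌉ = 82
Selected fish: 9 + 82×621 = 50931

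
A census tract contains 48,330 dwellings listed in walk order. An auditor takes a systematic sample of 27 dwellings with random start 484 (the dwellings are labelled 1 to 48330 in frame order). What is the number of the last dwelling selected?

47024

k = 48330/27 = 1790
27th selection = r + (27−1)·k = 484 + 26×1790 = 484 + 46540 = 47024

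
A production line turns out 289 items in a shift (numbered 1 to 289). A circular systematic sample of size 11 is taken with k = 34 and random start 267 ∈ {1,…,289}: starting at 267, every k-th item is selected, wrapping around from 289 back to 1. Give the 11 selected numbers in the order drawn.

Selection 1: 267
Selection 2: 267 + 34 = 301 → 301 − 289 = 12
Selection 3: 12 + 34 = 46
Selection 4: 46 + 34 = 80
Selection 5: 80 + 34 = 114
Selection 6: 114 + 34 = 148
Selection 7: 148 + 34 = 182
Selection 8: 182 + 34 = 216
Selection 9: 216 + 34 = 250
Selection 10: 250 + 34 = 284
Selection 11: 284 + 34 = 318 → 318 − 289 = 29

267, 12, 46, 80, 114, 148, 182, 216, 250, 284, 29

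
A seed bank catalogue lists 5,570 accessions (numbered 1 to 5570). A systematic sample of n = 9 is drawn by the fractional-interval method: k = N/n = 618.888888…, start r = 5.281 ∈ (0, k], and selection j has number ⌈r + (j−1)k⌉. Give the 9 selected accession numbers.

6, 625, 1244, 1862, 2481, 3100, 3719, 4338, 4957

j=1: r + 0k = 5.281 → ⌈·⌉ = 6
j=2: r + 1k = 624.169888… → ⌈·⌉ = 625
j=3: r + 2k = 1243.058777… → ⌈·⌉ = 1244
j=4: r + 3k = 1861.947666… → ⌈·⌉ = 1862
j=5: r + 4k = 2480.836555… → ⌈·⌉ = 2481
j=6: r + 5k = 3099.725444… → ⌈·⌉ = 3100
j=7: r + 6k = 3718.614333… → ⌈·⌉ = 3719
j=8: r + 7k = 4337.503222… → ⌈·⌉ = 4338
j=9: r + 8k = 4956.392111… → ⌈·⌉ = 4957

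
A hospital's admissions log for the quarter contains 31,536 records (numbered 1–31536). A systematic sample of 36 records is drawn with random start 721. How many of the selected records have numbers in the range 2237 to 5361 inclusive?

k = 31536/36 = 876
First selection ≥ 2237: 721 + ⌈(2237−721)/876⌉·876 = 721 + 2×876 = 2473
Last selection ≤ 5361: 721 + ⌊(5361−721)/876⌋·876 = 721 + 5×876 = 5101
Count = 5 − 2 + 1 = 4

4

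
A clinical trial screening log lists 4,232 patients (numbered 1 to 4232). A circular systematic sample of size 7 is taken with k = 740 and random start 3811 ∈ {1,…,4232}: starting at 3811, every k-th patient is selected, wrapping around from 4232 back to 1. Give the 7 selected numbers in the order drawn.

3811, 319, 1059, 1799, 2539, 3279, 4019

Selection 1: 3811
Selection 2: 3811 + 740 = 4551 → 4551 − 4232 = 319
Selection 3: 319 + 740 = 1059
Selection 4: 1059 + 740 = 1799
Selection 5: 1799 + 740 = 2539
Selection 6: 2539 + 740 = 3279
Selection 7: 3279 + 740 = 4019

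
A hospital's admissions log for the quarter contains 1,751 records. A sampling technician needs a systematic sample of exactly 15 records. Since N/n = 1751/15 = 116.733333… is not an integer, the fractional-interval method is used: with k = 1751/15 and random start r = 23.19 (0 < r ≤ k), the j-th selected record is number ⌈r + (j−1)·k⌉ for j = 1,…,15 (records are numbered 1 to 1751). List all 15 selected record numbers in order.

24, 140, 257, 374, 491, 607, 724, 841, 958, 1074, 1191, 1308, 1424, 1541, 1658

j=1: r + 0k = 23.19 → ⌈·⌉ = 24
j=2: r + 1k = 139.923333… → ⌈·⌉ = 140
j=3: r + 2k = 256.656666… → ⌈·⌉ = 257
j=4: r + 3k = 373.39 → ⌈·⌉ = 374
j=5: r + 4k = 490.123333… → ⌈·⌉ = 491
j=6: r + 5k = 606.856666… → ⌈·⌉ = 607
j=7: r + 6k = 723.59 → ⌈·⌉ = 724
j=8: r + 7k = 840.323333… → ⌈·⌉ = 841
j=9: r + 8k = 957.056666… → ⌈·⌉ = 958
j=10: r + 9k = 1073.79 → ⌈·⌉ = 1074
j=11: r + 10k = 1190.523333… → ⌈·⌉ = 1191
j=12: r + 11k = 1307.256666… → ⌈·⌉ = 1308
j=13: r + 12k = 1423.99 → ⌈·⌉ = 1424
j=14: r + 13k = 1540.723333… → ⌈·⌉ = 1541
j=15: r + 14k = 1657.456666… → ⌈·⌉ = 1658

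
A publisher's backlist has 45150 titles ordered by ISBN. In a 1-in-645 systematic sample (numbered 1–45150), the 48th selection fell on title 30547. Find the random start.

232

k = 645
r = 30547 − (48−1)×645 = 30547 − 30315 = 232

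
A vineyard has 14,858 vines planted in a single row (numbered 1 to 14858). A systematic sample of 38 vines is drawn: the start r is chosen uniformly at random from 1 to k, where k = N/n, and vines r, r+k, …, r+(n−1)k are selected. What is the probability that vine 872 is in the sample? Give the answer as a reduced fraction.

1/391

k = 14858/38 = 391.
Vine 872 is selected iff r ≡ 872 (mod 391); exactly one such r in {1,…,391}.
Inclusion probability = 1/391.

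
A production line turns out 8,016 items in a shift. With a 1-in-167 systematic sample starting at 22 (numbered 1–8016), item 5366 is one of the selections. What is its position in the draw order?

33

k = 167
position = (5366 − 22)/167 + 1 = 5344/167 + 1 = 32 + 1 = 33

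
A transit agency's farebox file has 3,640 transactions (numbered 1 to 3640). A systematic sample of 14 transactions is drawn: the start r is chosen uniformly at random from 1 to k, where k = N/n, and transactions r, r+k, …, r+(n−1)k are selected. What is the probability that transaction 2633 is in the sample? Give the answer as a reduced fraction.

k = 3640/14 = 260.
Transaction 2633 is selected iff r ≡ 2633 (mod 260); exactly one such r in {1,…,260}.
Inclusion probability = 1/260.

1/260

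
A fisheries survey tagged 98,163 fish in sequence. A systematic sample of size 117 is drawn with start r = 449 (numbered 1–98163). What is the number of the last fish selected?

97773

k = 98163/117 = 839
117th selection = r + (117−1)·k = 449 + 116×839 = 449 + 97324 = 97773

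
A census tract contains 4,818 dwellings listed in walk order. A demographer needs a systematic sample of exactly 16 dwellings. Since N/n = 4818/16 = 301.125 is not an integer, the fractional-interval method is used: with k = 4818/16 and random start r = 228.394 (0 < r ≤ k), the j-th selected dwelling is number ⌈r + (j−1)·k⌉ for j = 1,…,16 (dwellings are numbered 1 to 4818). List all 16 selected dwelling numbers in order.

j=1: r + 0k = 228.394 → ⌈·⌉ = 229
j=2: r + 1k = 529.519 → ⌈·⌉ = 530
j=3: r + 2k = 830.644 → ⌈·⌉ = 831
j=4: r + 3k = 1131.769 → ⌈·⌉ = 1132
j=5: r + 4k = 1432.894 → ⌈·⌉ = 1433
j=6: r + 5k = 1734.019 → ⌈·⌉ = 1735
j=7: r + 6k = 2035.144 → ⌈·⌉ = 2036
j=8: r + 7k = 2336.269 → ⌈·⌉ = 2337
j=9: r + 8k = 2637.394 → ⌈·⌉ = 2638
j=10: r + 9k = 2938.519 → ⌈·⌉ = 2939
j=11: r + 10k = 3239.644 → ⌈·⌉ = 3240
j=12: r + 11k = 3540.769 → ⌈·⌉ = 3541
j=13: r + 12k = 3841.894 → ⌈·⌉ = 3842
j=14: r + 13k = 4143.019 → ⌈·⌉ = 4144
j=15: r + 14k = 4444.144 → ⌈·⌉ = 4445
j=16: r + 15k = 4745.269 → ⌈·⌉ = 4746

229, 530, 831, 1132, 1433, 1735, 2036, 2337, 2638, 2939, 3240, 3541, 3842, 4144, 4445, 4746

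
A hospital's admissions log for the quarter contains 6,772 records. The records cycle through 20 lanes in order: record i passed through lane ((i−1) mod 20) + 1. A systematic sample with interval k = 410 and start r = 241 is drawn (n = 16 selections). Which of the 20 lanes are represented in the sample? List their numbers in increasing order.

Consecutive selections differ by k = 410, so their lane numbers differ by 410 mod 20 = 10.
gcd(410, 20) = 10, so the sample visits 20/10 = 2 distinct residues mod 20.
Start 241 is lane 1; the lanes hit are 1, 11.

1, 11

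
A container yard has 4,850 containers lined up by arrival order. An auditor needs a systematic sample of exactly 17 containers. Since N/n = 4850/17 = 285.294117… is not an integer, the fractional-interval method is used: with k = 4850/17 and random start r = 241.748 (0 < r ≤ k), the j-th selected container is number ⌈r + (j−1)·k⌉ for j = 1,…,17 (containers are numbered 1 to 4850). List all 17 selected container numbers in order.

242, 528, 813, 1098, 1383, 1669, 1954, 2239, 2525, 2810, 3095, 3380, 3666, 3951, 4236, 4522, 4807

j=1: r + 0k = 241.748 → ⌈·⌉ = 242
j=2: r + 1k = 527.042117… → ⌈·⌉ = 528
j=3: r + 2k = 812.336235… → ⌈·⌉ = 813
j=4: r + 3k = 1097.630352… → ⌈·⌉ = 1098
j=5: r + 4k = 1382.924470… → ⌈·⌉ = 1383
j=6: r + 5k = 1668.218588… → ⌈·⌉ = 1669
j=7: r + 6k = 1953.512705… → ⌈·⌉ = 1954
j=8: r + 7k = 2238.806823… → ⌈·⌉ = 2239
j=9: r + 8k = 2524.100941… → ⌈·⌉ = 2525
j=10: r + 9k = 2809.395058… → ⌈·⌉ = 2810
j=11: r + 10k = 3094.689176… → ⌈·⌉ = 3095
j=12: r + 11k = 3379.983294… → ⌈·⌉ = 3380
j=13: r + 12k = 3665.277411… → ⌈·⌉ = 3666
j=14: r + 13k = 3950.571529… → ⌈·⌉ = 3951
j=15: r + 14k = 4235.865647… → ⌈·⌉ = 4236
j=16: r + 15k = 4521.159764… → ⌈·⌉ = 4522
j=17: r + 16k = 4806.453882… → ⌈·⌉ = 4807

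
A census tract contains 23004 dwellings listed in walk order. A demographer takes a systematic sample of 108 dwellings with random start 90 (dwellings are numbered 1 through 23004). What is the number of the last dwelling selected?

22881

k = 23004/108 = 213
108th selection = r + (108−1)·k = 90 + 107×213 = 90 + 22791 = 22881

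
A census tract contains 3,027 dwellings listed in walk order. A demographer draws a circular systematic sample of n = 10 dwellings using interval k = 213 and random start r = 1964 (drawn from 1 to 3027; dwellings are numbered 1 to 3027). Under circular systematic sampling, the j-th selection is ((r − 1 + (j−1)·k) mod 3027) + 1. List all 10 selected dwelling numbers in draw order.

1964, 2177, 2390, 2603, 2816, 2, 215, 428, 641, 854

Selection 1: 1964
Selection 2: 1964 + 213 = 2177
Selection 3: 2177 + 213 = 2390
Selection 4: 2390 + 213 = 2603
Selection 5: 2603 + 213 = 2816
Selection 6: 2816 + 213 = 3029 → 3029 − 3027 = 2
Selection 7: 2 + 213 = 215
Selection 8: 215 + 213 = 428
Selection 9: 428 + 213 = 641
Selection 10: 641 + 213 = 854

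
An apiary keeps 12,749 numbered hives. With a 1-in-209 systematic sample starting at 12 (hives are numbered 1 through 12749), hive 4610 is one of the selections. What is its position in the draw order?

23

k = 209
position = (4610 − 12)/209 + 1 = 4598/209 + 1 = 22 + 1 = 23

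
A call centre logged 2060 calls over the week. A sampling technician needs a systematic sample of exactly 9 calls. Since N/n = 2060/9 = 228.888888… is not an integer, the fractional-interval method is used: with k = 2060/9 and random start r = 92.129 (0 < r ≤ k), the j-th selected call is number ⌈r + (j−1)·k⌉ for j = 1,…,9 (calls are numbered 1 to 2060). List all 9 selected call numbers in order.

j=1: r + 0k = 92.129 → ⌈·⌉ = 93
j=2: r + 1k = 321.017888… → ⌈·⌉ = 322
j=3: r + 2k = 549.906777… → ⌈·⌉ = 550
j=4: r + 3k = 778.795666… → ⌈·⌉ = 779
j=5: r + 4k = 1007.684555… → ⌈·⌉ = 1008
j=6: r + 5k = 1236.573444… → ⌈·⌉ = 1237
j=7: r + 6k = 1465.462333… → ⌈·⌉ = 1466
j=8: r + 7k = 1694.351222… → ⌈·⌉ = 1695
j=9: r + 8k = 1923.240111… → ⌈·⌉ = 1924

93, 322, 550, 779, 1008, 1237, 1466, 1695, 1924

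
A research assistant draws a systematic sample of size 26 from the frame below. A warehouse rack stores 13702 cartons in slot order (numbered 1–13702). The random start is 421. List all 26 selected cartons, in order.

421, 948, 1475, 2002, 2529, 3056, 3583, 4110, 4637, 5164, 5691, 6218, 6745, 7272, 7799, 8326, 8853, 9380, 9907, 10434, 10961, 11488, 12015, 12542, 13069, 13596

k = N/n = 13702/26 = 527
carton 1: 421
carton 2: 421 + 527 = 948
carton 3: 948 + 527 = 1475
carton 4: 1475 + 527 = 2002
carton 5: 2002 + 527 = 2529
carton 6: 2529 + 527 = 3056
carton 7: 3056 + 527 = 3583
carton 8: 3583 + 527 = 4110
carton 9: 4110 + 527 = 4637
carton 10: 4637 + 527 = 5164
carton 11: 5164 + 527 = 5691
carton 12: 5691 + 527 = 6218
carton 13: 6218 + 527 = 6745
carton 14: 6745 + 527 = 7272
carton 15: 7272 + 527 = 7799
carton 16: 7799 + 527 = 8326
carton 17: 8326 + 527 = 8853
carton 18: 8853 + 527 = 9380
carton 19: 9380 + 527 = 9907
carton 20: 9907 + 527 = 10434
carton 21: 10434 + 527 = 10961
carton 22: 10961 + 527 = 11488
carton 23: 11488 + 527 = 12015
carton 24: 12015 + 527 = 12542
carton 25: 12542 + 527 = 13069
carton 26: 13069 + 527 = 13596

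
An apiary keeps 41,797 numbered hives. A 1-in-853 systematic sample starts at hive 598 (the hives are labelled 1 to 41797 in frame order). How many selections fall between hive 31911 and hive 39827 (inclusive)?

9

k = 853
First selection ≥ 31911: 598 + ⌈(31911−598)/853⌉·853 = 598 + 37×853 = 32159
Last selection ≤ 39827: 598 + ⌊(39827−598)/853⌋·853 = 598 + 45×853 = 38983
Count = 45 − 37 + 1 = 9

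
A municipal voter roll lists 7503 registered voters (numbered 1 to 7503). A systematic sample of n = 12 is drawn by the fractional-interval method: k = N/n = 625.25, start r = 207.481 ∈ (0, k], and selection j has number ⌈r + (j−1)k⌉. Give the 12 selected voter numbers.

208, 833, 1458, 2084, 2709, 3334, 3959, 4585, 5210, 5835, 6460, 7086

j=1: r + 0k = 207.481 → ⌈·⌉ = 208
j=2: r + 1k = 832.731 → ⌈·⌉ = 833
j=3: r + 2k = 1457.981 → ⌈·⌉ = 1458
j=4: r + 3k = 2083.231 → ⌈·⌉ = 2084
j=5: r + 4k = 2708.481 → ⌈·⌉ = 2709
j=6: r + 5k = 3333.731 → ⌈·⌉ = 3334
j=7: r + 6k = 3958.981 → ⌈·⌉ = 3959
j=8: r + 7k = 4584.231 → ⌈·⌉ = 4585
j=9: r + 8k = 5209.481 → ⌈·⌉ = 5210
j=10: r + 9k = 5834.731 → ⌈·⌉ = 5835
j=11: r + 10k = 6459.981 → ⌈·⌉ = 6460
j=12: r + 11k = 7085.231 → ⌈·⌉ = 7086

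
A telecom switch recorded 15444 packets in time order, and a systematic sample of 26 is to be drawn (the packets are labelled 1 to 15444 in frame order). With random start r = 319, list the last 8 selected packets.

11011, 11605, 12199, 12793, 13387, 13981, 14575, 15169

k = N/n = 15444/26 = 594
19th selection = 319 + 18×594 = 11011
20th: 11011 + 594 = 11605
21st: 11605 + 594 = 12199
22nd: 12199 + 594 = 12793
23rd: 12793 + 594 = 13387
24th: 13387 + 594 = 13981
25th: 13981 + 594 = 14575
26th: 14575 + 594 = 15169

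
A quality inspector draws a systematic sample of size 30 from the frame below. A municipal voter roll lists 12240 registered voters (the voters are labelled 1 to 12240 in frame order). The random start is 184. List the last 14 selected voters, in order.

6712, 7120, 7528, 7936, 8344, 8752, 9160, 9568, 9976, 10384, 10792, 11200, 11608, 12016

k = N/n = 12240/30 = 408
17th selection = 184 + 16×408 = 6712
18th: 6712 + 408 = 7120
19th: 7120 + 408 = 7528
20th: 7528 + 408 = 7936
21st: 7936 + 408 = 8344
22nd: 8344 + 408 = 8752
23rd: 8752 + 408 = 9160
24th: 9160 + 408 = 9568
25th: 9568 + 408 = 9976
26th: 9976 + 408 = 10384
27th: 10384 + 408 = 10792
28th: 10792 + 408 = 11200
29th: 11200 + 408 = 11608
30th: 11608 + 408 = 12016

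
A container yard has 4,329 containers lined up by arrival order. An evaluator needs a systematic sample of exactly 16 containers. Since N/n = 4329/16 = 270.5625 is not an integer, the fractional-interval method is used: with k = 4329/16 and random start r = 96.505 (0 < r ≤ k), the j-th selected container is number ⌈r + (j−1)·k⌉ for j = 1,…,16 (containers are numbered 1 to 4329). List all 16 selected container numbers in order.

j=1: r + 0k = 96.505 → ⌈·⌉ = 97
j=2: r + 1k = 367.0675 → ⌈·⌉ = 368
j=3: r + 2k = 637.63 → ⌈·⌉ = 638
j=4: r + 3k = 908.1925 → ⌈·⌉ = 909
j=5: r + 4k = 1178.755 → ⌈·⌉ = 1179
j=6: r + 5k = 1449.3175 → ⌈·⌉ = 1450
j=7: r + 6k = 1719.88 → ⌈·⌉ = 1720
j=8: r + 7k = 1990.4425 → ⌈·⌉ = 1991
j=9: r + 8k = 2261.005 → ⌈·⌉ = 2262
j=10: r + 9k = 2531.5675 → ⌈·⌉ = 2532
j=11: r + 10k = 2802.13 → ⌈·⌉ = 2803
j=12: r + 11k = 3072.6925 → ⌈·⌉ = 3073
j=13: r + 12k = 3343.255 → ⌈·⌉ = 3344
j=14: r + 13k = 3613.8175 → ⌈·⌉ = 3614
j=15: r + 14k = 3884.38 → ⌈·⌉ = 3885
j=16: r + 15k = 4154.9425 → ⌈·⌉ = 4155

97, 368, 638, 909, 1179, 1450, 1720, 1991, 2262, 2532, 2803, 3073, 3344, 3614, 3885, 4155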